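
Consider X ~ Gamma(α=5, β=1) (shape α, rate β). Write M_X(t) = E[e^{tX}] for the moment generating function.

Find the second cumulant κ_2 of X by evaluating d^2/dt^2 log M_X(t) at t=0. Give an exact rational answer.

M_X(t) = (1 - t)^(-5)
K_X(t) = log M_X(t) = -5*log(1 - t)
D^2[K](t) = 5/(t^2 - 2*t + 1)

κ_2 = D^2[K](0) = 5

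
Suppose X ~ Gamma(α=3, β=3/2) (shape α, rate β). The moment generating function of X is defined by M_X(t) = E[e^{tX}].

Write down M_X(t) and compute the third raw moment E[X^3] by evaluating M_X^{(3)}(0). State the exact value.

M_X(t) = 27/(8*(3/2 - t)^3)
M^(3)(t) = 12960/(64*t^6 - 576*t^5 + 2160*t^4 - 4320*t^3 + 4860*t^2 - 2916*t + 729)

E[X^3] = M^(3)(0) = 160/9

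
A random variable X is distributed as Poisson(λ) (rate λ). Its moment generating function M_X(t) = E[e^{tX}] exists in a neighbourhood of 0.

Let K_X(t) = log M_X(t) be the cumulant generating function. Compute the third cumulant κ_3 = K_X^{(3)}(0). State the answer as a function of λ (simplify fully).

M_X(t) = e^(λ*(e^(t) - 1))
K_X(t) = log M_X(t) = λ*(e^(t) - 1)
K^(3)(t) = λ*e^(t)

κ_3 = K^(3)(0) = λ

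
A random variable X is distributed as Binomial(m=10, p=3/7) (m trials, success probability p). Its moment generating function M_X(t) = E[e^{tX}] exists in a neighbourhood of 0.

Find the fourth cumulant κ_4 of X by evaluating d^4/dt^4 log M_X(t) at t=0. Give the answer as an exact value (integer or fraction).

M_X(t) = (3*e^(t)/7 + 4/7)^10
K_X(t) = log M_X(t) = 10*log(3*e^(t)/7 + 4/7)
K′(t) = 30*e^(t)/(3*e^(t) + 4)
K′′(t) = 120*e^(t)/(9*e^(2*t) + 24*e^(t) + 16)
K′′′(t) = (-360*e^(2*t) + 480*e^(t))/(27*e^(3*t) + 108*e^(2*t) + 144*e^(t) + 64)
K′′′′(t) = (1080*e^(3*t) - 5760*e^(2*t) + 1920*e^(t))/(81*e^(4*t) + 432*e^(3*t) + 864*e^(2*t) + 768*e^(t) + 256)

κ_4 = K′′′′(0) = -2760/2401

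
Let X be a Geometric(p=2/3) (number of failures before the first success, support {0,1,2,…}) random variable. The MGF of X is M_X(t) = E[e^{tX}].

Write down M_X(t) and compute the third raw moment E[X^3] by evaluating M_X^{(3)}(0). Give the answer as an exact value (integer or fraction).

E[X^3] = M′′′(0) = 11/4

M_X(t) = 2/(3*(1 - e^(t)/3))
M′(t) = 2*e^(t)/(e^(2*t) - 6*e^(t) + 9)
M′′(t) = (-2*e^(2*t) - 6*e^(t))/(e^(3*t) - 9*e^(2*t) + 27*e^(t) - 27)
M′′′(t) = (2*e^(3*t) + 24*e^(2*t) + 18*e^(t))/(e^(4*t) - 12*e^(3*t) + 54*e^(2*t) - 108*e^(t) + 81)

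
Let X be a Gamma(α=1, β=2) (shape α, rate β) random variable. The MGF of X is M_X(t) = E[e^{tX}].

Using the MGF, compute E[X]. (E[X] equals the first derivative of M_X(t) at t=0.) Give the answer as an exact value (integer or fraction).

M_X(t) = 2/(2 - t)
M^(1)(t) = 2/(t^2 - 4*t + 4)

E[X] = M^(1)(0) = 1/2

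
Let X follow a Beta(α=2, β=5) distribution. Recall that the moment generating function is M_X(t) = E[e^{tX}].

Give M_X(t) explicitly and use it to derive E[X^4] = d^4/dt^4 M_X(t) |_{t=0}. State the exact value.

E[X^4] = D^4[M](0) = 1/42

M_X(t) = ₁F₁(2; 7; t)
D^4[M](t) = ₁F₁(6; 11; t)/42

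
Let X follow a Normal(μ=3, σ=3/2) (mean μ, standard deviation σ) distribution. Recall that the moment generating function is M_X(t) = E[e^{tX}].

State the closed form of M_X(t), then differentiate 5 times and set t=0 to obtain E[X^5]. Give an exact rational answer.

E[X^5] = d^5M/dt^5 |_{t=0} = 17253/16

M_X(t) = e^(9*t^2/8 + 3*t)
dM/dt = 9*t*e^(3*t)*e^(9*t^2/8)/4 + 3*e^(3*t)*e^(9*t^2/8)
d^2M/dt^2 = 81*t^2*e^(3*t)*e^(9*t^2/8)/16 + 27*t*e^(3*t)*e^(9*t^2/8)/2 + 45*e^(3*t)*e^(9*t^2/8)/4
d^3M/dt^3 = 729*t^3*e^(3*t)*e^(9*t^2/8)/64 + 729*t^2*e^(3*t)*e^(9*t^2/8)/16 + 1215*t*e^(3*t)*e^(9*t^2/8)/16 + 189*e^(3*t)*e^(9*t^2/8)/4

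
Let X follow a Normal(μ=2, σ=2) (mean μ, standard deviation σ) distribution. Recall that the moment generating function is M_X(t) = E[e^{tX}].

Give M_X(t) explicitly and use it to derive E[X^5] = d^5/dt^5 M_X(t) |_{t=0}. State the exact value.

E[X^5] = d^5M/dt^5 |_{t=0} = 832

M_X(t) = e^(2*t^2 + 2*t)
dM/dt = 4*t*e^(2*t)*e^(2*t^2) + 2*e^(2*t)*e^(2*t^2)
d^2M/dt^2 = 16*t^2*e^(2*t)*e^(2*t^2) + 16*t*e^(2*t)*e^(2*t^2) + 8*e^(2*t)*e^(2*t^2)
d^3M/dt^3 = 64*t^3*e^(2*t)*e^(2*t^2) + 96*t^2*e^(2*t)*e^(2*t^2) + 96*t*e^(2*t)*e^(2*t^2) + 32*e^(2*t)*e^(2*t^2)
d^4M/dt^4 = 256*t^4*e^(2*t)*e^(2*t^2) + 512*t^3*e^(2*t)*e^(2*t^2) + 768*t^2*e^(2*t)*e^(2*t^2) + 512*t*e^(2*t)*e^(2*t^2) + 160*e^(2*t)*e^(2*t^2)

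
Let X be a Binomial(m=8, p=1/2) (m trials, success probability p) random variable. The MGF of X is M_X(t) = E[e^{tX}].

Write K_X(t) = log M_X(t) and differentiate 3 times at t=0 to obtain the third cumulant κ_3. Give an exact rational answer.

M_X(t) = (e^(t)/2 + 1/2)^8
K_X(t) = log M_X(t) = 8*log(e^(t)/2 + 1/2)
K′(t) = 8*e^(t)/(e^(t) + 1)
K′′(t) = 8*e^(t)/(e^(2*t) + 2*e^(t) + 1)
K′′′(t) = (-8*e^(2*t) + 8*e^(t))/(e^(3*t) + 3*e^(2*t) + 3*e^(t) + 1)

κ_3 = K′′′(0) = 0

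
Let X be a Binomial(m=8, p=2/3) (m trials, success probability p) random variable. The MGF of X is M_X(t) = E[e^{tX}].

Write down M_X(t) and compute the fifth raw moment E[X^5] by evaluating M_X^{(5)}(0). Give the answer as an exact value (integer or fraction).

M_X(t) = (2*e^(t)/3 + 1/3)^8
dM/dt = 2048*e^(8*t)/6561 + 7168*e^(7*t)/6561 + 3584*e^(6*t)/2187 + 8960*e^(5*t)/6561 + 4480*e^(4*t)/6561 + 448*e^(3*t)/2187 + 224*e^(2*t)/6561 + 16*e^(t)/6561
d^2M/dt^2 = 16384*e^(8*t)/6561 + 50176*e^(7*t)/6561 + 7168*e^(6*t)/729 + 44800*e^(5*t)/6561 + 17920*e^(4*t)/6561 + 448*e^(3*t)/729 + 448*e^(2*t)/6561 + 16*e^(t)/6561
d^3M/dt^3 = 131072*e^(8*t)/6561 + 351232*e^(7*t)/6561 + 14336*e^(6*t)/243 + 224000*e^(5*t)/6561 + 71680*e^(4*t)/6561 + 448*e^(3*t)/243 + 896*e^(2*t)/6561 + 16*e^(t)/6561
d^4M/dt^4 = 1048576*e^(8*t)/6561 + 2458624*e^(7*t)/6561 + 28672*e^(6*t)/81 + 1120000*e^(5*t)/6561 + 286720*e^(4*t)/6561 + 448*e^(3*t)/81 + 1792*e^(2*t)/6561 + 16*e^(t)/6561

E[X^5] = d^5M/dt^5 |_{t=0} = 572752/81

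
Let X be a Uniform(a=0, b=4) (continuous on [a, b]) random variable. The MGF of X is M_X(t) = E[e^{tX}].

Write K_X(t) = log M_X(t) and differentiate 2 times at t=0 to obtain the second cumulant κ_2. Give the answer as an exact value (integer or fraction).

κ_2 = d^2K/dt^2 |_{t=0} = 4/3

M_X(t) = (e^(4*t) - 1)/(4*t)
K_X(t) = log M_X(t) = -log(t) + log(e^(4*t) - 1) - 2*log(2)
dK/dt = (4*t*e^(4*t) - e^(4*t) + 1)/(t*e^(4*t) - t)
d^2K/dt^2 = (-16*t^2*e^(4*t) + e^(8*t) - 2*e^(4*t) + 1)/(t^2*e^(8*t) - 2*t^2*e^(4*t) + t^2)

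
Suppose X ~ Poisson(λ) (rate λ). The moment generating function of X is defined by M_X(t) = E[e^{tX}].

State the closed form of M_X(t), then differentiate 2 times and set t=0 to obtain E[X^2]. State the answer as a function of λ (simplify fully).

E[X^2] = M^(2)(0) = λ*(λ + 1)

M_X(t) = e^(λ*(e^(t) - 1))
M^(2)(t) = (λ^2*e^(2*t)*e^(λ*e^(t)) + λ*e^(t)*e^(λ*e^(t)))*e^(-λ)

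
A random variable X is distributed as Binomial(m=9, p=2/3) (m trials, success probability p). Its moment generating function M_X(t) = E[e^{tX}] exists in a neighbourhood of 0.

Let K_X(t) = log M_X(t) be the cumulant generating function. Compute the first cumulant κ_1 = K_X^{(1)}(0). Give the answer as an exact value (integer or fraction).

κ_1 = K′(0) = 6

M_X(t) = (2*e^(t)/3 + 1/3)^9
K_X(t) = log M_X(t) = 9*log(2*e^(t)/3 + 1/3)
K′(t) = 18*e^(t)/(2*e^(t) + 1)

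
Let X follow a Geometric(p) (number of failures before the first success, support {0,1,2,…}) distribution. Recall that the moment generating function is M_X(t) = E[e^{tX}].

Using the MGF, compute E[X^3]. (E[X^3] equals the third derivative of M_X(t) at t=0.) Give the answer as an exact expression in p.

E[X^3] = d^3M/dt^3 |_{t=0} = -1 + 7/p - 12/p^2 + 6/p^3

M_X(t) = p/(-(1 - p)*e^(t) + 1)
dM/dt = (-p^2*e^(t) + p*e^(t))/(p^2*e^(2*t) - 2*p*e^(2*t) + 2*p*e^(t) + e^(2*t) - 2*e^(t) + 1)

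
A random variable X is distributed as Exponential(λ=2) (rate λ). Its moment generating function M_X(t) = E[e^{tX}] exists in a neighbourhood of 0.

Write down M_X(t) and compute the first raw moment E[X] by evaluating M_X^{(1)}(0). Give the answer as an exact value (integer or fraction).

M_X(t) = 2/(2 - t)
dM/dt = 2/(t^2 - 4*t + 4)

E[X] = dM/dt |_{t=0} = 1/2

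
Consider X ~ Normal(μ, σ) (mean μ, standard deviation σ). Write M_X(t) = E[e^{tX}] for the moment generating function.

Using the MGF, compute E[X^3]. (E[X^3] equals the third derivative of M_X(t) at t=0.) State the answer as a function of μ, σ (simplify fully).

E[X^3] = D^3[M](0) = μ*(μ^2 + 3*σ^2)

M_X(t) = e^(μ*t + σ^2*t^2/2)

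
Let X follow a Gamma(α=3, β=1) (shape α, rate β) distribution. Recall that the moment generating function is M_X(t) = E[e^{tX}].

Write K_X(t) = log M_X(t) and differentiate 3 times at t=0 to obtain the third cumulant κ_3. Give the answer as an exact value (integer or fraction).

M_X(t) = (1 - t)^(-3)
K_X(t) = log M_X(t) = -3*log(1 - t)
dK/dt = -3/(t - 1)
d^2K/dt^2 = 3/(t^2 - 2*t + 1)
d^3K/dt^3 = -6/(t^3 - 3*t^2 + 3*t - 1)

κ_3 = d^3K/dt^3 |_{t=0} = 6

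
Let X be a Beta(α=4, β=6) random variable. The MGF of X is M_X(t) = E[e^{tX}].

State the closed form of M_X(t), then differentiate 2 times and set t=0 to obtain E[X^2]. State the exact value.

E[X^2] = D^2[M](0) = 2/11

M_X(t) = ₁F₁(4; 10; t)
D^2[M](t) = 2*₁F₁(6; 12; t)/11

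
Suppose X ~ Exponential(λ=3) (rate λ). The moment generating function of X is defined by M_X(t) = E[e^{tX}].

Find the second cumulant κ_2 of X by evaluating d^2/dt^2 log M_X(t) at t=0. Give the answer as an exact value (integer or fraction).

M_X(t) = 3/(3 - t)
K_X(t) = log M_X(t) = -log(3 - t) + log(3)
D^2[K](t) = 1/(t^2 - 6*t + 9)

κ_2 = D^2[K](0) = 1/9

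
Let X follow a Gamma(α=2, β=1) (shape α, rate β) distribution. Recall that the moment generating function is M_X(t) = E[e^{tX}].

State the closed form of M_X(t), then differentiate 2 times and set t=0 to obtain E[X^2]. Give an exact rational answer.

E[X^2] = D^2[M](0) = 6

M_X(t) = (1 - t)^(-2)
D^2[M](t) = 6/(t^4 - 4*t^3 + 6*t^2 - 4*t + 1)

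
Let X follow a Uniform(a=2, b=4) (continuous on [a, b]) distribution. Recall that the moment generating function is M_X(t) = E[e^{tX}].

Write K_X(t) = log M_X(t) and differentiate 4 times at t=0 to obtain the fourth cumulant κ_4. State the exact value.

κ_4 = D^4[K](0) = -2/15

M_X(t) = (e^(4*t) - e^(2*t))/(2*t)
K_X(t) = log M_X(t) = -log(t) + log(e^(4*t) - e^(2*t)) - log(2)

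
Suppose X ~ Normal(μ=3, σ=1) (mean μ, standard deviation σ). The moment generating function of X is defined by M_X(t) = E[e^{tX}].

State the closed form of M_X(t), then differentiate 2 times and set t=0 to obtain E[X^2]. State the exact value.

E[X^2] = M^(2)(0) = 10

M_X(t) = e^(t^2/2 + 3*t)
M^(2)(t) = t^2*e^(3*t)*e^(t^2/2) + 6*t*e^(3*t)*e^(t^2/2) + 10*e^(3*t)*e^(t^2/2)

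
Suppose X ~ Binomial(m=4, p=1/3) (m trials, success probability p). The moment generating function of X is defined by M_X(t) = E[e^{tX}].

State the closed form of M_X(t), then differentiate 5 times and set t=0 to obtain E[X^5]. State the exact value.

M_X(t) = (e^(t)/3 + 2/3)^4
D^5[M](t) = 1024*e^(4*t)/81 + 24*e^(3*t) + 256*e^(2*t)/27 + 32*e^(t)/81

E[X^5] = D^5[M](0) = 1256/27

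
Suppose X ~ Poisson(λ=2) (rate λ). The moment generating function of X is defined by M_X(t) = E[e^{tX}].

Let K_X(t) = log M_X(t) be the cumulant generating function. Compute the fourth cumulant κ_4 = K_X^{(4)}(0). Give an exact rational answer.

κ_4 = K^(4)(0) = 2

M_X(t) = e^(2*e^(t) - 2)
K_X(t) = log M_X(t) = 2*e^(t) - 2
K^(4)(t) = 2*e^(t)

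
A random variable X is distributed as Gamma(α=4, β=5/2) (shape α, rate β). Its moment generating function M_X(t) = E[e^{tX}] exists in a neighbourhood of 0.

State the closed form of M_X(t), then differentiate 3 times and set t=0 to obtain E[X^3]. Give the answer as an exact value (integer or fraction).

M_X(t) = 625/(16*(5/2 - t)^4)
D^3[M](t) = -600000/(128*t^7 - 2240*t^6 + 16800*t^5 - 70000*t^4 + 175000*t^3 - 262500*t^2 + 218750*t - 78125)

E[X^3] = D^3[M](0) = 192/25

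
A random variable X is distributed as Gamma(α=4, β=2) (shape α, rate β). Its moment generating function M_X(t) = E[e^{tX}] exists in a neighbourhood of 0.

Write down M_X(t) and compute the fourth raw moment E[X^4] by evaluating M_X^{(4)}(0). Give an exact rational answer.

E[X^4] = d^4M/dt^4 |_{t=0} = 105/2

M_X(t) = 16/(2 - t)^4
dM/dt = -64/(t^5 - 10*t^4 + 40*t^3 - 80*t^2 + 80*t - 32)
d^2M/dt^2 = 320/(t^6 - 12*t^5 + 60*t^4 - 160*t^3 + 240*t^2 - 192*t + 64)
d^3M/dt^3 = -1920/(t^7 - 14*t^6 + 84*t^5 - 280*t^4 + 560*t^3 - 672*t^2 + 448*t - 128)
d^4M/dt^4 = 13440/(t^8 - 16*t^7 + 112*t^6 - 448*t^5 + 1120*t^4 - 1792*t^3 + 1792*t^2 - 1024*t + 256)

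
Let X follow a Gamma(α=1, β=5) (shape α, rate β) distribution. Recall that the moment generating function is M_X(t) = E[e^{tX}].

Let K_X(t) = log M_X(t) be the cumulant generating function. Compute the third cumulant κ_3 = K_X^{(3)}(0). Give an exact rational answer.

κ_3 = K^(3)(0) = 2/125

M_X(t) = 5/(5 - t)
K_X(t) = log M_X(t) = -log(5 - t) + log(5)
K^(3)(t) = -2/(t^3 - 15*t^2 + 75*t - 125)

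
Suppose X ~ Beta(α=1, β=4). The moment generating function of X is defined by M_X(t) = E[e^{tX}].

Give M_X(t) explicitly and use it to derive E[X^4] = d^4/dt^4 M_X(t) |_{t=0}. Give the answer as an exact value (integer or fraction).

E[X^4] = d^4M/dt^4 |_{t=0} = 1/70

M_X(t) = ₁F₁(1; 5; t)
dM/dt = ₁F₁(2; 6; t)/5
d^2M/dt^2 = ₁F₁(3; 7; t)/15
d^3M/dt^3 = ₁F₁(4; 8; t)/35
d^4M/dt^4 = ₁F₁(5; 9; t)/70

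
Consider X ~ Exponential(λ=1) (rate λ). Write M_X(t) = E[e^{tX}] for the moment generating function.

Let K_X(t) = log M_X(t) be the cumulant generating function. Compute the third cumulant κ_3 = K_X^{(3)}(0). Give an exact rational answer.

κ_3 = K′′′(0) = 2

M_X(t) = 1/(1 - t)
K_X(t) = log M_X(t) = -log(1 - t)
K′(t) = -1/(t - 1)
K′′(t) = 1/(t^2 - 2*t + 1)
K′′′(t) = -2/(t^3 - 3*t^2 + 3*t - 1)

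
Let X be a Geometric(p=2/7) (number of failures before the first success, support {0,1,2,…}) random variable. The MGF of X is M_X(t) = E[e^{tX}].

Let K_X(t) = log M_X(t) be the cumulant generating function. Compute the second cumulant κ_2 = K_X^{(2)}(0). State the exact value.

κ_2 = K′′(0) = 35/4

M_X(t) = 2/(7*(1 - 5*e^(t)/7))
K_X(t) = log M_X(t) = -log(1 - 5*e^(t)/7) - log(7) + log(2)
K′(t) = -5*e^(t)/(5*e^(t) - 7)
K′′(t) = 35*e^(t)/(25*e^(2*t) - 70*e^(t) + 49)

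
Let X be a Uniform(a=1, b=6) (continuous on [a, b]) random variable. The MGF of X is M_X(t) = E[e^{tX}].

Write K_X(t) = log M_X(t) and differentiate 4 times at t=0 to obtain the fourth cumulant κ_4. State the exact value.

M_X(t) = (e^(6*t) - e^(t))/(5*t)
K_X(t) = log M_X(t) = -log(t) + log(e^(6*t) - e^(t)) - log(5)
K′(t) = (6*t*e^(5*t) - t - e^(5*t) + 1)/(t*e^(5*t) - t)
K′′(t) = (-25*t^2*e^(5*t) + e^(10*t) - 2*e^(5*t) + 1)/(t^2*e^(10*t) - 2*t^2*e^(5*t) + t^2)
K′′′(t) = (125*t^3*e^(10*t) + 125*t^3*e^(5*t) - 2*e^(15*t) + 6*e^(10*t) - 6*e^(5*t) + 2)/(t^3*e^(15*t) - 3*t^3*e^(10*t) + 3*t^3*e^(5*t) - t^3)

κ_4 = K′′′′(0) = -125/24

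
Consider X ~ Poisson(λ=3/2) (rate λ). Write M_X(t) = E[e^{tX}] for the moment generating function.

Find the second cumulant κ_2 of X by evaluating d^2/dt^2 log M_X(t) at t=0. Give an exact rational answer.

M_X(t) = e^(3*e^(t)/2 - 3/2)
K_X(t) = log M_X(t) = 3*e^(t)/2 - 3/2
K′(t) = 3*e^(t)/2
K′′(t) = 3*e^(t)/2

κ_2 = K′′(0) = 3/2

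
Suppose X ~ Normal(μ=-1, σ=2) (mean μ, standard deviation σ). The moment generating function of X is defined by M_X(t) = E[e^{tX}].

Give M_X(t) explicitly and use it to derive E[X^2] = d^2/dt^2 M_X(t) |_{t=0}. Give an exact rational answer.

E[X^2] = D^2[M](0) = 5

M_X(t) = e^(2*t^2 - t)
D^2[M](t) = (16*t^2*e^(2*t^2) - 8*t*e^(2*t^2) + 5*e^(2*t^2))*e^(-t)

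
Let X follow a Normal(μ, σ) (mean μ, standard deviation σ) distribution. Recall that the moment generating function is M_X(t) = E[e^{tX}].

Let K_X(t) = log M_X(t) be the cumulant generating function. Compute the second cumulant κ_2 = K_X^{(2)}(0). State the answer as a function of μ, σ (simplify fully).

M_X(t) = e^(μ*t + σ^2*t^2/2)
K_X(t) = log M_X(t) = μ*t + σ^2*t^2/2
dK/dt = μ + σ^2*t
d^2K/dt^2 = σ^2

κ_2 = d^2K/dt^2 |_{t=0} = σ^2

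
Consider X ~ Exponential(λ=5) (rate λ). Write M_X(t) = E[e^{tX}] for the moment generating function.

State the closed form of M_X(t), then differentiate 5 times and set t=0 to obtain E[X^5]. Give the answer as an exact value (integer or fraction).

M_X(t) = 5/(5 - t)
M′(t) = 5/(t^2 - 10*t + 25)
M′′(t) = -10/(t^3 - 15*t^2 + 75*t - 125)
M′′′(t) = 30/(t^4 - 20*t^3 + 150*t^2 - 500*t + 625)
M′′′′(t) = -120/(t^5 - 25*t^4 + 250*t^3 - 1250*t^2 + 3125*t - 3125)
M′′′′′(t) = 600/(t^6 - 30*t^5 + 375*t^4 - 2500*t^3 + 9375*t^2 - 18750*t + 15625)

E[X^5] = M′′′′′(0) = 24/625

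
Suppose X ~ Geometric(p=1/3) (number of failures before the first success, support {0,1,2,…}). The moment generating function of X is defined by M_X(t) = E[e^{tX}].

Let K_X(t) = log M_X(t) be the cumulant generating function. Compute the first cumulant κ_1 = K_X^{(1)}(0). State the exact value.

M_X(t) = 1/(3*(1 - 2*e^(t)/3))
K_X(t) = log M_X(t) = -log(1 - 2*e^(t)/3) - log(3)
K^(1)(t) = -2*e^(t)/(2*e^(t) - 3)

κ_1 = K^(1)(0) = 2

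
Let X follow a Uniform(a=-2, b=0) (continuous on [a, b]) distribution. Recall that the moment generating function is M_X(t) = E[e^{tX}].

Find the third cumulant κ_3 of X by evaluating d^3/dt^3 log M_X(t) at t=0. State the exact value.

κ_3 = D^3[K](0) = 0

M_X(t) = (1 - e^(-2*t))/(2*t)
K_X(t) = log M_X(t) = -log(t) + log(1 - e^(-2*t)) - log(2)
D^3[K](t) = (8*t^3*e^(4*t) + 8*t^3*e^(2*t) - 2*e^(6*t) + 6*e^(4*t) - 6*e^(2*t) + 2)/(t^3*e^(6*t) - 3*t^3*e^(4*t) + 3*t^3*e^(2*t) - t^3)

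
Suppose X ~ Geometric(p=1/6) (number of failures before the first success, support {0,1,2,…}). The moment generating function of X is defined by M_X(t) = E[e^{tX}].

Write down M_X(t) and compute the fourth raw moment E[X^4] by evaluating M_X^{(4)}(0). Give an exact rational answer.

E[X^4] = M^(4)(0) = 19855

M_X(t) = 1/(6*(1 - 5*e^(t)/6))
M^(4)(t) = (-625*e^(4*t) - 8250*e^(3*t) - 9900*e^(2*t) - 1080*e^(t))/(3125*e^(5*t) - 18750*e^(4*t) + 45000*e^(3*t) - 54000*e^(2*t) + 32400*e^(t) - 7776)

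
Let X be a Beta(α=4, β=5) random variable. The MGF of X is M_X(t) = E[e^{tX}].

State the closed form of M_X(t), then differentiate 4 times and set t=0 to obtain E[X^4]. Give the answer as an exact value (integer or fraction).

M_X(t) = ₁F₁(4; 9; t)
M^(4)(t) = 7*₁F₁(8; 13; t)/99

E[X^4] = M^(4)(0) = 7/99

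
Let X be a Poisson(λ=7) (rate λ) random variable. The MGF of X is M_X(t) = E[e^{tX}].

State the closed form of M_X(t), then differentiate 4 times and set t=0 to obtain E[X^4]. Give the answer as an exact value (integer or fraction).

E[X^4] = d^4M/dt^4 |_{t=0} = 4809

M_X(t) = e^(7*e^(t) - 7)
dM/dt = 7*e^(-7)*e^(t)*e^(7*e^(t))
d^2M/dt^2 = (49*e^(2*t)*e^(7*e^(t)) + 7*e^(t)*e^(7*e^(t)))*e^(-7)
d^3M/dt^3 = (343*e^(3*t)*e^(7*e^(t)) + 147*e^(2*t)*e^(7*e^(t)) + 7*e^(t)*e^(7*e^(t)))*e^(-7)
d^4M/dt^4 = (2401*e^(4*t)*e^(7*e^(t)) + 2058*e^(3*t)*e^(7*e^(t)) + 343*e^(2*t)*e^(7*e^(t)) + 7*e^(t)*e^(7*e^(t)))*e^(-7)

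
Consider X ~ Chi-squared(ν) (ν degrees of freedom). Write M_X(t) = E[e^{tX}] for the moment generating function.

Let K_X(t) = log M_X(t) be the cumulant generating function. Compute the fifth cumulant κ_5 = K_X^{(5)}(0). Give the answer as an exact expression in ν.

M_X(t) = (1 - 2*t)^(-ν/2)
K_X(t) = log M_X(t) = -ν*log(1 - 2*t)/2
dK/dt = -ν/(2*t - 1)
d^2K/dt^2 = 2*ν/(4*t^2 - 4*t + 1)
d^3K/dt^3 = -8*ν/(8*t^3 - 12*t^2 + 6*t - 1)
d^4K/dt^4 = 48*ν/(16*t^4 - 32*t^3 + 24*t^2 - 8*t + 1)
d^5K/dt^5 = -384*ν/(32*t^5 - 80*t^4 + 80*t^3 - 40*t^2 + 10*t - 1)

κ_5 = d^5K/dt^5 |_{t=0} = 384*ν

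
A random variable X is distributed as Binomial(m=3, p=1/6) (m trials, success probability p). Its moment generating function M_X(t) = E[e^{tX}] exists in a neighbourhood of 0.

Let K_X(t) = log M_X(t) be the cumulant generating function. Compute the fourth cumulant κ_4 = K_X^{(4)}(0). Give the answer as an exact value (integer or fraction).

κ_4 = D^4[K](0) = 5/72

M_X(t) = (e^(t)/6 + 5/6)^3
K_X(t) = log M_X(t) = 3*log(e^(t)/6 + 5/6)
D^4[K](t) = (15*e^(3*t) - 300*e^(2*t) + 375*e^(t))/(e^(4*t) + 20*e^(3*t) + 150*e^(2*t) + 500*e^(t) + 625)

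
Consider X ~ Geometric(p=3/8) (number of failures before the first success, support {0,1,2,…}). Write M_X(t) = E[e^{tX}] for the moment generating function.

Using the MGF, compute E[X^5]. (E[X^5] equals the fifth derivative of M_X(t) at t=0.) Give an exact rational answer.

M_X(t) = 3/(8*(1 - 5*e^(t)/8))

E[X^5] = D^5[M](0) = 338135/81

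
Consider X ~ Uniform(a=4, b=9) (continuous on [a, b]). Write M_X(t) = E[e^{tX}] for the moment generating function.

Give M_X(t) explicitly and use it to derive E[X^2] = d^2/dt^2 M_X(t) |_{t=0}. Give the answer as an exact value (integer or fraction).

E[X^2] = D^2[M](0) = 133/3

M_X(t) = (e^(9*t) - e^(4*t))/(5*t)
D^2[M](t) = (81*t^2*e^(9*t) - 16*t^2*e^(4*t) - 18*t*e^(9*t) + 8*t*e^(4*t) + 2*e^(9*t) - 2*e^(4*t))/(5*t^3)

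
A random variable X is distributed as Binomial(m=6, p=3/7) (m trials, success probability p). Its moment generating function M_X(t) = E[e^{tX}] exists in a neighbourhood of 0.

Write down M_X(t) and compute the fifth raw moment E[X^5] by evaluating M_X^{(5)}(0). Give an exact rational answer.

M_X(t) = (3*e^(t)/7 + 4/7)^6
D^5[M](t) = 5668704*e^(6*t)/117649 + 18225000*e^(5*t)/117649 + 19906560*e^(4*t)/117649 + 8398080*e^(3*t)/117649 + 1105920*e^(2*t)/117649 + 18432*e^(t)/117649

E[X^5] = D^5[M](0) = 7617528/16807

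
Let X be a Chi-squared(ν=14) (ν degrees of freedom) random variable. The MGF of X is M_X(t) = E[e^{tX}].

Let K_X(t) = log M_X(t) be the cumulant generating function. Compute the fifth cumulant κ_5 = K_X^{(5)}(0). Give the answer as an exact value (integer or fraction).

κ_5 = d^5K/dt^5 |_{t=0} = 5376

M_X(t) = (1 - 2*t)^(-7)
K_X(t) = log M_X(t) = -7*log(1 - 2*t)
dK/dt = -14/(2*t - 1)
d^2K/dt^2 = 28/(4*t^2 - 4*t + 1)
d^3K/dt^3 = -112/(8*t^3 - 12*t^2 + 6*t - 1)
d^4K/dt^4 = 672/(16*t^4 - 32*t^3 + 24*t^2 - 8*t + 1)
d^5K/dt^5 = -5376/(32*t^5 - 80*t^4 + 80*t^3 - 40*t^2 + 10*t - 1)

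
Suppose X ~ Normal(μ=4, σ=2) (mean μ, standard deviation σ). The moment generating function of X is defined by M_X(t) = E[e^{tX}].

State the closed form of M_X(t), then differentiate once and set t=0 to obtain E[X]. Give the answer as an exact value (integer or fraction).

E[X] = M^(1)(0) = 4

M_X(t) = e^(2*t^2 + 4*t)
M^(1)(t) = 4*t*e^(4*t)*e^(2*t^2) + 4*e^(4*t)*e^(2*t^2)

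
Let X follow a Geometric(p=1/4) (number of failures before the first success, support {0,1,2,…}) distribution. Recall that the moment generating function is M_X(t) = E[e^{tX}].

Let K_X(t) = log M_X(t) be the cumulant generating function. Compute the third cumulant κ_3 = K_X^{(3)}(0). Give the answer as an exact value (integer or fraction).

κ_3 = d^3K/dt^3 |_{t=0} = 84

M_X(t) = 1/(4*(1 - 3*e^(t)/4))
K_X(t) = log M_X(t) = -log(1 - 3*e^(t)/4) - 2*log(2)
dK/dt = -3*e^(t)/(3*e^(t) - 4)
d^2K/dt^2 = 12*e^(t)/(9*e^(2*t) - 24*e^(t) + 16)
d^3K/dt^3 = (-36*e^(2*t) - 48*e^(t))/(27*e^(3*t) - 108*e^(2*t) + 144*e^(t) - 64)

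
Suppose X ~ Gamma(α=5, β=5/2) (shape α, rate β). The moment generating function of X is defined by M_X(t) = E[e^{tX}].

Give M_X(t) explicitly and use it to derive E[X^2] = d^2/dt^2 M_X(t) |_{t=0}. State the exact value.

M_X(t) = 3125/(32*(5/2 - t)^5)
D^2[M](t) = -375000/(128*t^7 - 2240*t^6 + 16800*t^5 - 70000*t^4 + 175000*t^3 - 262500*t^2 + 218750*t - 78125)

E[X^2] = D^2[M](0) = 24/5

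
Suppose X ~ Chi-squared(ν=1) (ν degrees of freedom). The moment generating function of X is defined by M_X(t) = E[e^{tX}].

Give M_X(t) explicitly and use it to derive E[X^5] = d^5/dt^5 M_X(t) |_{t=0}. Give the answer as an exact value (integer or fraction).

E[X^5] = M^(5)(0) = 945

M_X(t) = 1/√(1 - 2*t)
M^(5)(t) = -945/(32*t^5*√(1 - 2*t) - 80*t^4*√(1 - 2*t) + 80*t^3*√(1 - 2*t) - 40*t^2*√(1 - 2*t) + 10*t*√(1 - 2*t) - √(1 - 2*t))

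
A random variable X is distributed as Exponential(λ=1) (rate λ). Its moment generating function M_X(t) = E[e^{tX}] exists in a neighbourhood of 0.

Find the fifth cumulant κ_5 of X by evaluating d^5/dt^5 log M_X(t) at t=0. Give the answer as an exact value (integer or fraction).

M_X(t) = 1/(1 - t)
K_X(t) = log M_X(t) = -log(1 - t)
K′(t) = -1/(t - 1)
K′′(t) = 1/(t^2 - 2*t + 1)
K′′′(t) = -2/(t^3 - 3*t^2 + 3*t - 1)
K′′′′(t) = 6/(t^4 - 4*t^3 + 6*t^2 - 4*t + 1)
K′′′′′(t) = -24/(t^5 - 5*t^4 + 10*t^3 - 10*t^2 + 5*t - 1)

κ_5 = K′′′′′(0) = 24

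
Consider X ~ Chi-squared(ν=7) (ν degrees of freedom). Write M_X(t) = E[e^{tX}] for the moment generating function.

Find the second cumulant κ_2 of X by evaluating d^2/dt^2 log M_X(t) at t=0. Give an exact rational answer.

κ_2 = D^2[K](0) = 14

M_X(t) = (1 - 2*t)^(-7/2)
K_X(t) = log M_X(t) = -7*log(1 - 2*t)/2
D^2[K](t) = 14/(4*t^2 - 4*t + 1)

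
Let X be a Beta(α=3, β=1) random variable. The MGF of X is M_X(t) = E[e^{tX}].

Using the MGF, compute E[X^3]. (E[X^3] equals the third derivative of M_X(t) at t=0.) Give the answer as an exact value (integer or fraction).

E[X^3] = D^3[M](0) = 1/2

M_X(t) = ₁F₁(3; 4; t)
D^3[M](t) = ₁F₁(6; 7; t)/2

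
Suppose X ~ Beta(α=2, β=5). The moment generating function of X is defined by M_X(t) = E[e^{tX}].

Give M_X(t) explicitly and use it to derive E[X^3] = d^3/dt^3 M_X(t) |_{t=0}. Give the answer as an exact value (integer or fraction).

M_X(t) = ₁F₁(2; 7; t)
M′(t) = 2*₁F₁(3; 8; t)/7
M′′(t) = 3*₁F₁(4; 9; t)/28
M′′′(t) = ₁F₁(5; 10; t)/21

E[X^3] = M′′′(0) = 1/21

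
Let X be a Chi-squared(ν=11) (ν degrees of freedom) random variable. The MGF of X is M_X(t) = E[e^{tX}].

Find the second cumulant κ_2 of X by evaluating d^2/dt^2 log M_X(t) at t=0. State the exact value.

M_X(t) = (1 - 2*t)^(-11/2)
K_X(t) = log M_X(t) = -11*log(1 - 2*t)/2
K^(2)(t) = 22/(4*t^2 - 4*t + 1)

κ_2 = K^(2)(0) = 22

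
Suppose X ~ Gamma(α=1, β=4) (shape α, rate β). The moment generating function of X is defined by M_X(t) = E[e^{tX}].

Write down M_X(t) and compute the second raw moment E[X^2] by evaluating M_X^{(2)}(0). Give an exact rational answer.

E[X^2] = d^2M/dt^2 |_{t=0} = 1/8

M_X(t) = 4/(4 - t)
dM/dt = 4/(t^2 - 8*t + 16)
d^2M/dt^2 = -8/(t^3 - 12*t^2 + 48*t - 64)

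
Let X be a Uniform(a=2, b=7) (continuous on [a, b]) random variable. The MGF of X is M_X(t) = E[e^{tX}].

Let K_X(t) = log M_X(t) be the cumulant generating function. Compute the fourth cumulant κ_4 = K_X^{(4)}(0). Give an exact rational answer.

κ_4 = K′′′′(0) = -125/24

M_X(t) = (e^(7*t) - e^(2*t))/(5*t)
K_X(t) = log M_X(t) = -log(t) + log(e^(7*t) - e^(2*t)) - log(5)
K′(t) = (7*t*e^(5*t) - 2*t - e^(5*t) + 1)/(t*e^(5*t) - t)
K′′(t) = (-25*t^2*e^(5*t) + e^(10*t) - 2*e^(5*t) + 1)/(t^2*e^(10*t) - 2*t^2*e^(5*t) + t^2)
K′′′(t) = (125*t^3*e^(10*t) + 125*t^3*e^(5*t) - 2*e^(15*t) + 6*e^(10*t) - 6*e^(5*t) + 2)/(t^3*e^(15*t) - 3*t^3*e^(10*t) + 3*t^3*e^(5*t) - t^3)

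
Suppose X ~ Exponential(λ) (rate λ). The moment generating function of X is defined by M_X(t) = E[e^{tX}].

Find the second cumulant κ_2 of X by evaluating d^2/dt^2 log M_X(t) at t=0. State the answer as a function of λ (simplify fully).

κ_2 = d^2K/dt^2 |_{t=0} = λ^(-2)

M_X(t) = λ/(λ - t)
K_X(t) = log M_X(t) = log(λ) - log(λ - t)
dK/dt = -1/(-λ + t)
d^2K/dt^2 = 1/(λ^2 - 2*λ*t + t^2)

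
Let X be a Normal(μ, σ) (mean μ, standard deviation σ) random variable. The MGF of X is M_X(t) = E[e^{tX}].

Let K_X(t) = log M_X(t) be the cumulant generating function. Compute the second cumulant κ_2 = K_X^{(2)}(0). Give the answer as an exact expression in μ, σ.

κ_2 = d^2K/dt^2 |_{t=0} = σ^2

M_X(t) = e^(μ*t + σ^2*t^2/2)
K_X(t) = log M_X(t) = μ*t + σ^2*t^2/2
dK/dt = μ + σ^2*t
d^2K/dt^2 = σ^2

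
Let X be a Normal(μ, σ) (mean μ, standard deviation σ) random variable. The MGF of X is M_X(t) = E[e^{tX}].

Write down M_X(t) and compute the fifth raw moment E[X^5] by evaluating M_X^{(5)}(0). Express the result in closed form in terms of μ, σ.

M_X(t) = e^(μ*t + σ^2*t^2/2)
dM/dt = μ*e^(μ*t)*e^(σ^2*t^2/2) + σ^2*t*e^(μ*t)*e^(σ^2*t^2/2)
d^2M/dt^2 = μ^2*e^(μ*t)*e^(σ^2*t^2/2) + 2*μ*σ^2*t*e^(μ*t)*e^(σ^2*t^2/2) + σ^4*t^2*e^(μ*t)*e^(σ^2*t^2/2) + σ^2*e^(μ*t)*e^(σ^2*t^2/2)

E[X^5] = d^5M/dt^5 |_{t=0} = μ*(μ^4 + 10*μ^2*σ^2 + 15*σ^4)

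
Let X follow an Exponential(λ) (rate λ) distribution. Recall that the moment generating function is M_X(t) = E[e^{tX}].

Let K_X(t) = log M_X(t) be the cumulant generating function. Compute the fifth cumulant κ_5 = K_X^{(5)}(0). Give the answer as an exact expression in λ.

M_X(t) = λ/(λ - t)
K_X(t) = log M_X(t) = log(λ) - log(λ - t)
K^(5)(t) = -24/(-λ^5 + 5*λ^4*t - 10*λ^3*t^2 + 10*λ^2*t^3 - 5*λ*t^4 + t^5)

κ_5 = K^(5)(0) = 24/λ^5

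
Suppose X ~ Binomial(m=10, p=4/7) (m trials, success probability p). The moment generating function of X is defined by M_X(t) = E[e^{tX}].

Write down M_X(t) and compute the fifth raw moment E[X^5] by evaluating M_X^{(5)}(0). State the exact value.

E[X^5] = d^5M/dt^5 |_{t=0} = 26462200/2401

M_X(t) = (4*e^(t)/7 + 3/7)^10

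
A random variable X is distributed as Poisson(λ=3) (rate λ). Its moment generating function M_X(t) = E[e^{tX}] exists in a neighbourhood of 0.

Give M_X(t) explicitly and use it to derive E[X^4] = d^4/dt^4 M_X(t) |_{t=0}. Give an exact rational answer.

M_X(t) = e^(3*e^(t) - 3)
M′(t) = 3*e^(-3)*e^(t)*e^(3*e^(t))
M′′(t) = (9*e^(2*t)*e^(3*e^(t)) + 3*e^(t)*e^(3*e^(t)))*e^(-3)
M′′′(t) = (27*e^(3*t)*e^(3*e^(t)) + 27*e^(2*t)*e^(3*e^(t)) + 3*e^(t)*e^(3*e^(t)))*e^(-3)
M′′′′(t) = (81*e^(4*t)*e^(3*e^(t)) + 162*e^(3*t)*e^(3*e^(t)) + 63*e^(2*t)*e^(3*e^(t)) + 3*e^(t)*e^(3*e^(t)))*e^(-3)

E[X^4] = M′′′′(0) = 309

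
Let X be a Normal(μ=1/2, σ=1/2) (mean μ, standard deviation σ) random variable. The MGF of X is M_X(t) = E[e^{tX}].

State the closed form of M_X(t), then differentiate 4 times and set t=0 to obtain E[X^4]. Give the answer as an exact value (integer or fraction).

M_X(t) = e^(t^2/8 + t/2)
M^(4)(t) = t^4*e^(t/2)*e^(t^2/8)/256 + t^3*e^(t/2)*e^(t^2/8)/32 + 3*t^2*e^(t/2)*e^(t^2/8)/16 + t*e^(t/2)*e^(t^2/8)/2 + 5*e^(t/2)*e^(t^2/8)/8

E[X^4] = M^(4)(0) = 5/8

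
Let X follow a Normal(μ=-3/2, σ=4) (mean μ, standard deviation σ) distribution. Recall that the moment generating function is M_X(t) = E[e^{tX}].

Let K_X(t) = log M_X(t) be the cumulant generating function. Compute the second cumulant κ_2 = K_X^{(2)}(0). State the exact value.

κ_2 = d^2K/dt^2 |_{t=0} = 16

M_X(t) = e^(8*t^2 - 3*t/2)
K_X(t) = log M_X(t) = 8*t^2 - 3*t/2
dK/dt = 16*t - 3/2
d^2K/dt^2 = 16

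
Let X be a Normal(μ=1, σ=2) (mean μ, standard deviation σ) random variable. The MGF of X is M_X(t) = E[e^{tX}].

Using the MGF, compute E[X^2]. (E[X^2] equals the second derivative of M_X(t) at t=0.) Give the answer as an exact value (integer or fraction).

E[X^2] = d^2M/dt^2 |_{t=0} = 5

M_X(t) = e^(2*t^2 + t)
dM/dt = 4*t*e^(t)*e^(2*t^2) + e^(t)*e^(2*t^2)
d^2M/dt^2 = 16*t^2*e^(t)*e^(2*t^2) + 8*t*e^(t)*e^(2*t^2) + 5*e^(t)*e^(2*t^2)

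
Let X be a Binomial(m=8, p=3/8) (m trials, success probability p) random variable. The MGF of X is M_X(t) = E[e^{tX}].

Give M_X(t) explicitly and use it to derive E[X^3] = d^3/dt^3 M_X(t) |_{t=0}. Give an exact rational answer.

M_X(t) = (3*e^(t)/8 + 5/8)^8

E[X^3] = d^3M/dt^3 |_{t=0} = 1419/32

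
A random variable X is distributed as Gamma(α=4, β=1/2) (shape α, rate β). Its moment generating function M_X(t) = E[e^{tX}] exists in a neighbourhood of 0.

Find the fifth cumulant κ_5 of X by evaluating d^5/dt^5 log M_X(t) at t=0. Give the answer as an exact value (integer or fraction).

κ_5 = D^5[K](0) = 3072

M_X(t) = 1/(16*(1/2 - t)^4)
K_X(t) = log M_X(t) = -4*log(1/2 - t) - 4*log(2)
D^5[K](t) = -3072/(32*t^5 - 80*t^4 + 80*t^3 - 40*t^2 + 10*t - 1)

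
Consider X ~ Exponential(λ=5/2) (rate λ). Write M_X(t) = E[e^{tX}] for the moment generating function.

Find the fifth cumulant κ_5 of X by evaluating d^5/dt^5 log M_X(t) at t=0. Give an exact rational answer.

κ_5 = d^5K/dt^5 |_{t=0} = 768/3125

M_X(t) = 5/(2*(5/2 - t))
K_X(t) = log M_X(t) = -log(5/2 - t) - log(2) + log(5)
dK/dt = -2/(2*t - 5)
d^2K/dt^2 = 4/(4*t^2 - 20*t + 25)
d^3K/dt^3 = -16/(8*t^3 - 60*t^2 + 150*t - 125)
d^4K/dt^4 = 96/(16*t^4 - 160*t^3 + 600*t^2 - 1000*t + 625)
d^5K/dt^5 = -768/(32*t^5 - 400*t^4 + 2000*t^3 - 5000*t^2 + 6250*t - 3125)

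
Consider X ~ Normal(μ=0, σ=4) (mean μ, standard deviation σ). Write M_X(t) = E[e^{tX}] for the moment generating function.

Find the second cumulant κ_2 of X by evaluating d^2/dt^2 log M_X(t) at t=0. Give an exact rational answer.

κ_2 = K′′(0) = 16

M_X(t) = e^(8*t^2)
K_X(t) = log M_X(t) = 8*t^2
K′(t) = 16*t
K′′(t) = 16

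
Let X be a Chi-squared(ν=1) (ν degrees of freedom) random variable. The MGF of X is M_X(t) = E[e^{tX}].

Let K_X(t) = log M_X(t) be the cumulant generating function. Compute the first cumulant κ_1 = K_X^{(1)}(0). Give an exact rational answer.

M_X(t) = 1/√(1 - 2*t)
K_X(t) = log M_X(t) = -log(1 - 2*t)/2
D[K](t) = -1/(2*t - 1)

κ_1 = D[K](0) = 1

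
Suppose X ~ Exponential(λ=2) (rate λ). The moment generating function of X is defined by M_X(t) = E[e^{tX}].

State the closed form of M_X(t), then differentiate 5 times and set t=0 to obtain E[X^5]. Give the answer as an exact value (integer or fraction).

M_X(t) = 2/(2 - t)
D^5[M](t) = 240/(t^6 - 12*t^5 + 60*t^4 - 160*t^3 + 240*t^2 - 192*t + 64)

E[X^5] = D^5[M](0) = 15/4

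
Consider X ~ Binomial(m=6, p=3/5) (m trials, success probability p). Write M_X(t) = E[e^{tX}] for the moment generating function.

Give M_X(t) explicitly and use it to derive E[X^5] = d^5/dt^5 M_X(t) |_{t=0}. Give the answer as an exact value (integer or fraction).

E[X^5] = M^(5)(0) = 835092/625

M_X(t) = (3*e^(t)/5 + 2/5)^6
M^(5)(t) = 5668704*e^(6*t)/15625 + 2916*e^(5*t)/5 + 995328*e^(4*t)/3125 + 209952*e^(3*t)/3125 + 13824*e^(2*t)/3125 + 576*e^(t)/15625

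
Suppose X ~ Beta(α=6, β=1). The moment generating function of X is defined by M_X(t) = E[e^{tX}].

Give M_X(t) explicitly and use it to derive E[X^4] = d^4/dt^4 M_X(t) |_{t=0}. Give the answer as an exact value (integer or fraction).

M_X(t) = ₁F₁(6; 7; t)
M′(t) = 6*₁F₁(7; 8; t)/7
M′′(t) = 3*₁F₁(8; 9; t)/4
M′′′(t) = 2*₁F₁(9; 10; t)/3
M′′′′(t) = 3*₁F₁(10; 11; t)/5

E[X^4] = M′′′′(0) = 3/5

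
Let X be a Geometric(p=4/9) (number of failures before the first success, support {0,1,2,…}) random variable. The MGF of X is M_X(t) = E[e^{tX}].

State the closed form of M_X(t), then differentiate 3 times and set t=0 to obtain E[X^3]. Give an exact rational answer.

E[X^3] = M^(3)(0) = 715/32

M_X(t) = 4/(9*(1 - 5*e^(t)/9))
M^(3)(t) = (500*e^(3*t) + 3600*e^(2*t) + 1620*e^(t))/(625*e^(4*t) - 4500*e^(3*t) + 12150*e^(2*t) - 14580*e^(t) + 6561)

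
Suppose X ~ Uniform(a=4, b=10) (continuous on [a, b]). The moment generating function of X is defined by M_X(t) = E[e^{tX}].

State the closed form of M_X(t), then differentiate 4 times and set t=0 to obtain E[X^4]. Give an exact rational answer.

M_X(t) = (e^(10*t) - e^(4*t))/(6*t)

E[X^4] = M^(4)(0) = 16496/5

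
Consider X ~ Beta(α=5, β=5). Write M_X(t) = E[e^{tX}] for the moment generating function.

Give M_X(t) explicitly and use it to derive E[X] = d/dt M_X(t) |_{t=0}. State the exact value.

E[X] = M^(1)(0) = 1/2

M_X(t) = ₁F₁(5; 10; t)
M^(1)(t) = ₁F₁(6; 11; t)/2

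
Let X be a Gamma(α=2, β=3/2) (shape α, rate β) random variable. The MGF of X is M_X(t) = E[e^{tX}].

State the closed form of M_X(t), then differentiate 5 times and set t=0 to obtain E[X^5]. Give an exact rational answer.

M_X(t) = 9/(4*(3/2 - t)^2)
dM/dt = -36/(8*t^3 - 36*t^2 + 54*t - 27)
d^2M/dt^2 = 216/(16*t^4 - 96*t^3 + 216*t^2 - 216*t + 81)
d^3M/dt^3 = -1728/(32*t^5 - 240*t^4 + 720*t^3 - 1080*t^2 + 810*t - 243)
d^4M/dt^4 = 17280/(64*t^6 - 576*t^5 + 2160*t^4 - 4320*t^3 + 4860*t^2 - 2916*t + 729)
d^5M/dt^5 = -207360/(128*t^7 - 1344*t^6 + 6048*t^5 - 15120*t^4 + 22680*t^3 - 20412*t^2 + 10206*t - 2187)

E[X^5] = d^5M/dt^5 |_{t=0} = 2560/27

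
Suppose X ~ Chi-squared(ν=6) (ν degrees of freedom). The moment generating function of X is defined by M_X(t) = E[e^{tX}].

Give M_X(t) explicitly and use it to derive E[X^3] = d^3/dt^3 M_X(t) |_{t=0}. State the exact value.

M_X(t) = (1 - 2*t)^(-3)
M^(3)(t) = 480/(64*t^6 - 192*t^5 + 240*t^4 - 160*t^3 + 60*t^2 - 12*t + 1)

E[X^3] = M^(3)(0) = 480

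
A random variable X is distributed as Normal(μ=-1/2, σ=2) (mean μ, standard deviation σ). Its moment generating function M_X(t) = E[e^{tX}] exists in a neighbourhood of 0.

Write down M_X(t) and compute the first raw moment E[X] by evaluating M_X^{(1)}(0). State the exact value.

M_X(t) = e^(2*t^2 - t/2)
dM/dt = 4*t*e^(-t/2)*e^(2*t^2) - e^(-t/2)*e^(2*t^2)/2

E[X] = dM/dt |_{t=0} = -1/2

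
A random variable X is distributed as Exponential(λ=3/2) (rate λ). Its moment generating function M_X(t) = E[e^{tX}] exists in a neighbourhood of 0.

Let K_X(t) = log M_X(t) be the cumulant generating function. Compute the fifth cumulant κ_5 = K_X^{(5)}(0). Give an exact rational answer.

κ_5 = K′′′′′(0) = 256/81

M_X(t) = 3/(2*(3/2 - t))
K_X(t) = log M_X(t) = -log(3/2 - t) - log(2) + log(3)
K′(t) = -2/(2*t - 3)
K′′(t) = 4/(4*t^2 - 12*t + 9)
K′′′(t) = -16/(8*t^3 - 36*t^2 + 54*t - 27)
K′′′′(t) = 96/(16*t^4 - 96*t^3 + 216*t^2 - 216*t + 81)
K′′′′′(t) = -768/(32*t^5 - 240*t^4 + 720*t^3 - 1080*t^2 + 810*t - 243)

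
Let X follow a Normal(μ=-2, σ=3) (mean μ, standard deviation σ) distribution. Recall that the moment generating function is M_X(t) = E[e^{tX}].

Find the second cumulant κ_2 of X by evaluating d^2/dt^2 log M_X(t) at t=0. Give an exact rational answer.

M_X(t) = e^(9*t^2/2 - 2*t)
K_X(t) = log M_X(t) = 9*t^2/2 - 2*t
D^2[K](t) = 9

κ_2 = D^2[K](0) = 9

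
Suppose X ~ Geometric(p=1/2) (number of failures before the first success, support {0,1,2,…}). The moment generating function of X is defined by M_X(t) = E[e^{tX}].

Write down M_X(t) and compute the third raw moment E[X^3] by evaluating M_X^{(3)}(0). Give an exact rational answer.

M_X(t) = 1/(2*(1 - e^(t)/2))
D^3[M](t) = (e^(3*t) + 8*e^(2*t) + 4*e^(t))/(e^(4*t) - 8*e^(3*t) + 24*e^(2*t) - 32*e^(t) + 16)

E[X^3] = D^3[M](0) = 13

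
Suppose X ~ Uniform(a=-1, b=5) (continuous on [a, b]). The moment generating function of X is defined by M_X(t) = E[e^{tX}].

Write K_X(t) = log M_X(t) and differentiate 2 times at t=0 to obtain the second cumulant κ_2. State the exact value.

κ_2 = d^2K/dt^2 |_{t=0} = 3

M_X(t) = (e^(5*t) - e^(-t))/(6*t)
K_X(t) = log M_X(t) = -log(t) + log(e^(5*t) - e^(-t)) - log(6)
dK/dt = (5*t*e^(6*t) + t - e^(6*t) + 1)/(t*e^(6*t) - t)
d^2K/dt^2 = (-36*t^2*e^(6*t) + e^(12*t) - 2*e^(6*t) + 1)/(t^2*e^(12*t) - 2*t^2*e^(6*t) + t^2)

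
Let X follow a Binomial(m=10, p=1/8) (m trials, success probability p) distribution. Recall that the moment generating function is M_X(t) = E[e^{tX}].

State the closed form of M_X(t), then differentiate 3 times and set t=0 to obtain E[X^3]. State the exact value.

M_X(t) = (e^(t)/8 + 7/8)^10

E[X^3] = M^(3)(0) = 55/8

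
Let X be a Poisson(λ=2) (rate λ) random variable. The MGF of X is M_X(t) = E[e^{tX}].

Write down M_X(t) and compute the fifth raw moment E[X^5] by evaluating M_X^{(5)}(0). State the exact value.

E[X^5] = D^5[M](0) = 454

M_X(t) = e^(2*e^(t) - 2)
D^5[M](t) = (32*e^(5*t)*e^(2*e^(t)) + 160*e^(4*t)*e^(2*e^(t)) + 200*e^(3*t)*e^(2*e^(t)) + 60*e^(2*t)*e^(2*e^(t)) + 2*e^(t)*e^(2*e^(t)))*e^(-2)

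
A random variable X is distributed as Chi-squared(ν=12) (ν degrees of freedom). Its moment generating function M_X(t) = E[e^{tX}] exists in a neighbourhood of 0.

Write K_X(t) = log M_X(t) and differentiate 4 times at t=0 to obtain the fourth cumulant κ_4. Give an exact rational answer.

M_X(t) = (1 - 2*t)^(-6)
K_X(t) = log M_X(t) = -6*log(1 - 2*t)
D^4[K](t) = 576/(16*t^4 - 32*t^3 + 24*t^2 - 8*t + 1)

κ_4 = D^4[K](0) = 576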